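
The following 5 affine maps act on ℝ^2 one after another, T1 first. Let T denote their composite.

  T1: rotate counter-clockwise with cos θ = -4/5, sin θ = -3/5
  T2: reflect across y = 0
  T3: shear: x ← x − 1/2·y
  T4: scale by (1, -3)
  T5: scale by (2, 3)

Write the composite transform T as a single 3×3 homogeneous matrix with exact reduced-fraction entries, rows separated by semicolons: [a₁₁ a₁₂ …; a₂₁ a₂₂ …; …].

T1 = [-4/5 3/5 0; -3/5 -4/5 0; 0 0 1]
T2·T1 = [-4/5 3/5 0; 3/5 4/5 0; 0 0 1]
T3·…·T1 = [-11/10 1/5 0; 3/5 4/5 0; 0 0 1]
T4·…·T1 = [-11/10 1/5 0; -9/5 -12/5 0; 0 0 1]
T5·…·T1 = [-11/5 2/5 0; -27/5 -36/5 0; 0 0 1]

T = [-11/5 2/5 0; -27/5 -36/5 0; 0 0 1]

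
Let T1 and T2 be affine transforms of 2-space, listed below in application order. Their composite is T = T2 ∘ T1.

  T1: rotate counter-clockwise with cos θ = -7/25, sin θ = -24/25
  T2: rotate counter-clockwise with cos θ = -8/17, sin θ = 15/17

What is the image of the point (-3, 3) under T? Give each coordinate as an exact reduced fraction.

T1 rotate counter-clockwise with cos θ = -7/25, sin θ = -24/25: (-3, 3) → (93/25, 51/25)
T2 rotate counter-clockwise with cos θ = -8/17, sin θ = 15/17: (93/25, 51/25) → (-1509/425, 987/425)

T(p) = (-1509/425, 987/425)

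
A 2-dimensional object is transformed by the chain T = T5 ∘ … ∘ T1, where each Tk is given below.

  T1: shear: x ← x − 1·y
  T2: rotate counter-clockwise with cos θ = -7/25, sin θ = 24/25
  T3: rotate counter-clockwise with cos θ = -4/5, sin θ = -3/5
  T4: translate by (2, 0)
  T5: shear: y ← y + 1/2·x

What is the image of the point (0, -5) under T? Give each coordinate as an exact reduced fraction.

T(p) = (3, -11/2)

T1 shear: x ← x − 1·y: (0, -5) → (5, -5)
T2 rotate counter-clockwise with cos θ = -7/25, sin θ = 24/25: (5, -5) → (17/5, 31/5)
T3 rotate counter-clockwise with cos θ = -4/5, sin θ = -3/5: (17/5, 31/5) → (1, -7)
T4 translate by (2, 0): (1, -7) → (3, -7)
T5 shear: y ← y + 1/2·x: (3, -7) → (3, -11/2)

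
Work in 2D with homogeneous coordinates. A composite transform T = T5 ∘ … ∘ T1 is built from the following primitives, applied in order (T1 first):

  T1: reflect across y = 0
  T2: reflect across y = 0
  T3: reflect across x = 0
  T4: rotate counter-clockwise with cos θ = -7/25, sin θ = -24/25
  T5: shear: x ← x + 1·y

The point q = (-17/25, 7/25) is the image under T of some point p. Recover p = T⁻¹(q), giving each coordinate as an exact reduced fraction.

T1 = [1 0 0; 0 -1 0; 0 0 1]
T2·T1 = [1 0 0; 0 1 0; 0 0 1]
T3·…·T1 = [-1 0 0; 0 1 0; 0 0 1]
T4·…·T1 = [7/25 24/25 0; 24/25 -7/25 0; 0 0 1]
T5·…·T1 = [31/25 17/25 0; 24/25 -7/25 0; 0 0 1]
det M = -1; M⁻¹ = [7/25 17/25 0; 24/25 -31/25 0; 0 0 1]
M⁻¹ · (-17/25, 7/25)ᵀ = (0, -1)ᵀ

p = (0, -1)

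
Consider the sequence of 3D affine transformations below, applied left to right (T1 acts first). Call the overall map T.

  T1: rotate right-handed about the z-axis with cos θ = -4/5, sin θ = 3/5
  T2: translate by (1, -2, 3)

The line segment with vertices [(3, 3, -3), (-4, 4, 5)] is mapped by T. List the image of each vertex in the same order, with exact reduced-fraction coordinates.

image vertices: (-16/5, -13/5, 0), (9/5, -38/5, 8)

T1 rotate right-handed about the z-axis with cos θ = -4/5, sin θ = 3/5: (3, 3, -3) → (-21/5, -3/5, -3); (-4, 4, 5) → (4/5, -28/5, 5)
T2 translate by (1, -2, 3): (-21/5, -3/5, -3) → (-16/5, -13/5, 0); (4/5, -28/5, 5) → (9/5, -38/5, 8)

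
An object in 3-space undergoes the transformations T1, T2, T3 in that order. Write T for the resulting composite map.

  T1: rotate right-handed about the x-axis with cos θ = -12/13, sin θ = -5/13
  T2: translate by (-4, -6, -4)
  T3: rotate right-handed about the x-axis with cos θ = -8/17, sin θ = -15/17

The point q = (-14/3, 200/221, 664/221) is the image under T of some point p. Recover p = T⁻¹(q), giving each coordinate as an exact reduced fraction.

p = (-2/3, -4, -2)

T1 = [1 0 0 0; 0 -12/13 5/13 0; 0 -5/13 -12/13 0; 0 0 0 1]
T2·T1 = [1 0 0 -4; 0 -12/13 5/13 -6; 0 -5/13 -12/13 -4; 0 0 0 1]
T3·…·T1 = [1 0 0 -4; 0 21/221 -220/221 -12/17; 0 220/221 21/221 122/17; 0 0 0 1]
det M = 1; M⁻¹ = [1 0 0 4; 0 21/221 220/221 -92/13; 0 -220/221 21/221 -18/13; 0 0 0 1]
M⁻¹ · (-14/3, 200/221, 664/221)ᵀ = (-2/3, -4, -2)ᵀ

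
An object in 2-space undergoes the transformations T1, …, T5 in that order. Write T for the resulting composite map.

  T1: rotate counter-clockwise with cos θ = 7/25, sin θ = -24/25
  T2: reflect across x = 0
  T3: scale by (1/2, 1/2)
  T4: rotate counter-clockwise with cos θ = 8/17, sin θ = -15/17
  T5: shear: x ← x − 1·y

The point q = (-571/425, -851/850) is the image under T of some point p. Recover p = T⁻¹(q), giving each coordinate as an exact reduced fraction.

T1 = [7/25 24/25 0; -24/25 7/25 0; 0 0 1]
T2·T1 = [-7/25 -24/25 0; -24/25 7/25 0; 0 0 1]
T3·…·T1 = [-7/50 -12/25 0; -12/25 7/50 0; 0 0 1]
T4·…·T1 = [-208/425 -87/850 0; -87/850 208/425 0; 0 0 1]
T5·…·T1 = [-329/850 -503/850 0; -87/850 208/425 0; 0 0 1]
det M = -1/4; M⁻¹ = [-832/425 -1006/425 0; -174/425 658/425 0; 0 0 1]
M⁻¹ · (-571/425, -851/850)ᵀ = (5, -1)ᵀ

p = (5, -1)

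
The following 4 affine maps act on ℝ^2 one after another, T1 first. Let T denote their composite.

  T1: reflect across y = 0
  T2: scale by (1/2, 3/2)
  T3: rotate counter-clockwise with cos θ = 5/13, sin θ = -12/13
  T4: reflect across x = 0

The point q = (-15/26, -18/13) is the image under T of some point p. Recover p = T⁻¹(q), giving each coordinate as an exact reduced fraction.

T1 = [1 0 0; 0 -1 0; 0 0 1]
T2·T1 = [1/2 0 0; 0 -3/2 0; 0 0 1]
T3·…·T1 = [5/26 -18/13 0; -6/13 -15/26 0; 0 0 1]
T4·…·T1 = [-5/26 18/13 0; -6/13 -15/26 0; 0 0 1]
det M = 3/4; M⁻¹ = [-10/13 -24/13 0; 8/13 -10/39 0; 0 0 1]
M⁻¹ · (-15/26, -18/13)ᵀ = (3, 0)ᵀ

p = (3, 0)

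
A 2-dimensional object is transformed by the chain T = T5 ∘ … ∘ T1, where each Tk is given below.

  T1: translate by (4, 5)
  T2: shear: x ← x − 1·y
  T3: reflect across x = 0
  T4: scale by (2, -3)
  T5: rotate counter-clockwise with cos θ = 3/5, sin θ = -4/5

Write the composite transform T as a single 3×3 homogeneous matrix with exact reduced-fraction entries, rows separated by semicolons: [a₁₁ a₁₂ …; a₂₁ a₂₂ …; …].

T = [-6/5 -6/5 -54/5; 8/5 -17/5 -53/5; 0 0 1]

T1 = [1 0 4; 0 1 5; 0 0 1]
T2·T1 = [1 -1 -1; 0 1 5; 0 0 1]
T3·…·T1 = [-1 1 1; 0 1 5; 0 0 1]
T4·…·T1 = [-2 2 2; 0 -3 -15; 0 0 1]
T5·…·T1 = [-6/5 -6/5 -54/5; 8/5 -17/5 -53/5; 0 0 1]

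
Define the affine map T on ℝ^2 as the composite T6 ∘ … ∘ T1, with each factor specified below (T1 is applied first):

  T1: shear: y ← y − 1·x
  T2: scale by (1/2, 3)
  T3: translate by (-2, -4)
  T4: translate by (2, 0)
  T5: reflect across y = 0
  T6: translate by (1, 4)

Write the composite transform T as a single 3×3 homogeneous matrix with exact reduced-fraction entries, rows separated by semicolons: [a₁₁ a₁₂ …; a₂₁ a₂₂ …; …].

T = [1/2 0 1; 3 -3 8; 0 0 1]

T1 = [1 0 0; -1 1 0; 0 0 1]
T2·T1 = [1/2 0 0; -3 3 0; 0 0 1]
T3·…·T1 = [1/2 0 -2; -3 3 -4; 0 0 1]
T4·…·T1 = [1/2 0 0; -3 3 -4; 0 0 1]
T5·…·T1 = [1/2 0 0; 3 -3 4; 0 0 1]
T6·…·T1 = [1/2 0 1; 3 -3 8; 0 0 1]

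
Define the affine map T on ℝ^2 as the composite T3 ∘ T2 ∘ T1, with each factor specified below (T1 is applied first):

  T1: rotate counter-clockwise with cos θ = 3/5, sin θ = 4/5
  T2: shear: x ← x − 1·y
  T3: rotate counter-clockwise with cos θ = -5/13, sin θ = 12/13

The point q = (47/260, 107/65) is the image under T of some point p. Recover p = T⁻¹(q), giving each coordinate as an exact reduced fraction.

p = (-1/4, -1)

T1 = [3/5 -4/5 0; 4/5 3/5 0; 0 0 1]
T2·T1 = [-1/5 -7/5 0; 4/5 3/5 0; 0 0 1]
T3·…·T1 = [-43/65 -1/65 0; -32/65 -99/65 0; 0 0 1]
det M = 1; M⁻¹ = [-99/65 1/65 0; 32/65 -43/65 0; 0 0 1]
M⁻¹ · (47/260, 107/65)ᵀ = (-1/4, -1)ᵀ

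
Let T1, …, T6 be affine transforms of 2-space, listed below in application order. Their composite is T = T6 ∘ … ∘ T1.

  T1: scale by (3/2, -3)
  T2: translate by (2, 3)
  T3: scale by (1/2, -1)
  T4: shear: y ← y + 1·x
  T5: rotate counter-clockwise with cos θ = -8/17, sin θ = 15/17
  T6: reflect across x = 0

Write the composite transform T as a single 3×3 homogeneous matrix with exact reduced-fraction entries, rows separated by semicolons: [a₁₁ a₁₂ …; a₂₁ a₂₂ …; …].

T1 = [3/2 0 0; 0 -3 0; 0 0 1]
T2·T1 = [3/2 0 2; 0 -3 3; 0 0 1]
T3·…·T1 = [3/4 0 1; 0 3 -3; 0 0 1]
T4·…·T1 = [3/4 0 1; 3/4 3 -2; 0 0 1]
T5·…·T1 = [-69/68 -45/17 22/17; 21/68 -24/17 31/17; 0 0 1]
T6·…·T1 = [69/68 45/17 -22/17; 21/68 -24/17 31/17; 0 0 1]

T = [69/68 45/17 -22/17; 21/68 -24/17 31/17; 0 0 1]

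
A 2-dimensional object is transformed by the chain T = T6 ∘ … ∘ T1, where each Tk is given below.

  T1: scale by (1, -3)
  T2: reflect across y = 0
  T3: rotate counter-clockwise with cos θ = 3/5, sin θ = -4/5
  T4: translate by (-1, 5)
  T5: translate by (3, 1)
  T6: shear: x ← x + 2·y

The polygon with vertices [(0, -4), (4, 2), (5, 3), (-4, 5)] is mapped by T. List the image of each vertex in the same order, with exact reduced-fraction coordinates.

T1 scale by (1, -3): (0, -4) → (0, 12); (4, 2) → (4, -6); (5, 3) → (5, -9); (-4, 5) → (-4, -15)
T2 reflect across y = 0: (0, 12) → (0, -12); (4, -6) → (4, 6); (5, -9) → (5, 9); (-4, -15) → (-4, 15)
T3 rotate counter-clockwise with cos θ = 3/5, sin θ = -4/5: (0, -12) → (-48/5, -36/5); (4, 6) → (36/5, 2/5); (5, 9) → (51/5, 7/5); (-4, 15) → (48/5, 61/5)
T4 translate by (-1, 5): (-48/5, -36/5) → (-53/5, -11/5); (36/5, 2/5) → (31/5, 27/5); (51/5, 7/5) → (46/5, 32/5); (48/5, 61/5) → (43/5, 86/5)
T5 translate by (3, 1): (-53/5, -11/5) → (-38/5, -6/5); (31/5, 27/5) → (46/5, 32/5); (46/5, 32/5) → (61/5, 37/5); (43/5, 86/5) → (58/5, 91/5)
T6 shear: x ← x + 2·y: (-38/5, -6/5) → (-10, -6/5); (46/5, 32/5) → (22, 32/5); (61/5, 37/5) → (27, 37/5); (58/5, 91/5) → (48, 91/5)

image vertices: (-10, -6/5), (22, 32/5), (27, 37/5), (48, 91/5)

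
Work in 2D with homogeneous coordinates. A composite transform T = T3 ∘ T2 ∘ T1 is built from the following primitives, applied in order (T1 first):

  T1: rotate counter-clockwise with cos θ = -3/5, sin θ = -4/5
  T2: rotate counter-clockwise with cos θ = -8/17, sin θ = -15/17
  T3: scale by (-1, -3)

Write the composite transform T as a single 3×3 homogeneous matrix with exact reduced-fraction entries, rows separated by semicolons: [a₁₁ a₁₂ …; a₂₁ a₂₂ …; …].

T = [36/85 77/85 0; -231/85 108/85 0; 0 0 1]

T1 = [-3/5 4/5 0; -4/5 -3/5 0; 0 0 1]
T2·T1 = [-36/85 -77/85 0; 77/85 -36/85 0; 0 0 1]
T3·…·T1 = [36/85 77/85 0; -231/85 108/85 0; 0 0 1]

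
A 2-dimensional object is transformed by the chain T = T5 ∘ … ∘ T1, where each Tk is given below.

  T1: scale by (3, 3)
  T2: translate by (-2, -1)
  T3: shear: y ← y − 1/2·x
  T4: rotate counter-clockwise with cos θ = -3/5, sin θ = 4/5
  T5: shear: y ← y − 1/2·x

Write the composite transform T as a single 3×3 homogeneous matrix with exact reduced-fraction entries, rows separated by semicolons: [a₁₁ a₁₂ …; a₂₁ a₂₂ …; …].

T1 = [3 0 0; 0 3 0; 0 0 1]
T2·T1 = [3 0 -2; 0 3 -1; 0 0 1]
T3·…·T1 = [3 0 -2; -3/2 3 0; 0 0 1]
T4·…·T1 = [-3/5 -12/5 6/5; 33/10 -9/5 -8/5; 0 0 1]
T5·…·T1 = [-3/5 -12/5 6/5; 18/5 -3/5 -11/5; 0 0 1]

T = [-3/5 -12/5 6/5; 18/5 -3/5 -11/5; 0 0 1]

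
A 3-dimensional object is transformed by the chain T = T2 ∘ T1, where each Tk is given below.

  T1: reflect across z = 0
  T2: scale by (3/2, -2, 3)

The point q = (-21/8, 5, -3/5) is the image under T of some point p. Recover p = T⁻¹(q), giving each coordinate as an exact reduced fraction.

T1 = [1 0 0 0; 0 1 0 0; 0 0 -1 0; 0 0 0 1]
T2·T1 = [3/2 0 0 0; 0 -2 0 0; 0 0 -3 0; 0 0 0 1]
det M = 9; M⁻¹ = [2/3 0 0 0; 0 -1/2 0 0; 0 0 -1/3 0; 0 0 0 1]
M⁻¹ · (-21/8, 5, -3/5)ᵀ = (-7/4, -5/2, 1/5)ᵀ

p = (-7/4, -5/2, 1/5)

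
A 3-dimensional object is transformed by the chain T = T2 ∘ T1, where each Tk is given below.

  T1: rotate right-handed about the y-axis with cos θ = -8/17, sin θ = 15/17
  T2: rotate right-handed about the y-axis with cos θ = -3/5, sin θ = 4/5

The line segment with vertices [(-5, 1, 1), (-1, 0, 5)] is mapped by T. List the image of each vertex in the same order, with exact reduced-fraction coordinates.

T1 rotate right-handed about the y-axis with cos θ = -8/17, sin θ = 15/17: (-5, 1, 1) → (55/17, 1, 67/17); (-1, 0, 5) → (83/17, 0, -25/17)
T2 rotate right-handed about the y-axis with cos θ = -3/5, sin θ = 4/5: (55/17, 1, 67/17) → (103/85, 1, -421/85); (83/17, 0, -25/17) → (-349/85, 0, -257/85)

image vertices: (103/85, 1, -421/85), (-349/85, 0, -257/85)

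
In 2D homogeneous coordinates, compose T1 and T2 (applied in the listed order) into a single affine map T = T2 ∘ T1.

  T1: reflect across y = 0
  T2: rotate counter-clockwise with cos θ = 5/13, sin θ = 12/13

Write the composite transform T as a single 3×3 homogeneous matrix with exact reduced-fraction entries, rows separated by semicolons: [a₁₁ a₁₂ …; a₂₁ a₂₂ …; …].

T1 = [1 0 0; 0 -1 0; 0 0 1]
T2·T1 = [5/13 12/13 0; 12/13 -5/13 0; 0 0 1]

T = [5/13 12/13 0; 12/13 -5/13 0; 0 0 1]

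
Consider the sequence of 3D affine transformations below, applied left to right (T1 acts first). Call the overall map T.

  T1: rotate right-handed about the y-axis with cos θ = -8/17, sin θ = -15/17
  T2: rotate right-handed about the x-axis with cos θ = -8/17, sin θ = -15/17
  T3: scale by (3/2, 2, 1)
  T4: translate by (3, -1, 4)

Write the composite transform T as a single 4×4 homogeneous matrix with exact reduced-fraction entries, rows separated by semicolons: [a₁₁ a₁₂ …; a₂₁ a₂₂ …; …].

T1 = [-8/17 0 -15/17 0; 0 1 0 0; 15/17 0 -8/17 0; 0 0 0 1]
T2·T1 = [-8/17 0 -15/17 0; 225/289 -8/17 -120/289 0; -120/289 -15/17 64/289 0; 0 0 0 1]
T3·…·T1 = [-12/17 0 -45/34 0; 450/289 -16/17 -240/289 0; -120/289 -15/17 64/289 0; 0 0 0 1]
T4·…·T1 = [-12/17 0 -45/34 3; 450/289 -16/17 -240/289 -1; -120/289 -15/17 64/289 4; 0 0 0 1]

T = [-12/17 0 -45/34 3; 450/289 -16/17 -240/289 -1; -120/289 -15/17 64/289 4; 0 0 0 1]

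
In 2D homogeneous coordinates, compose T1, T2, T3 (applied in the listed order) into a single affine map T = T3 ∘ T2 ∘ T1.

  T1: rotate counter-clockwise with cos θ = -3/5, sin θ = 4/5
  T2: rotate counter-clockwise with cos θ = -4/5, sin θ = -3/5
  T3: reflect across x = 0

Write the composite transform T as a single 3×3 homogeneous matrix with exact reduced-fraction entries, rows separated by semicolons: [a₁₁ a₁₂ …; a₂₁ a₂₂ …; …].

T = [-24/25 -7/25 0; -7/25 24/25 0; 0 0 1]

T1 = [-3/5 -4/5 0; 4/5 -3/5 0; 0 0 1]
T2·T1 = [24/25 7/25 0; -7/25 24/25 0; 0 0 1]
T3·…·T1 = [-24/25 -7/25 0; -7/25 24/25 0; 0 0 1]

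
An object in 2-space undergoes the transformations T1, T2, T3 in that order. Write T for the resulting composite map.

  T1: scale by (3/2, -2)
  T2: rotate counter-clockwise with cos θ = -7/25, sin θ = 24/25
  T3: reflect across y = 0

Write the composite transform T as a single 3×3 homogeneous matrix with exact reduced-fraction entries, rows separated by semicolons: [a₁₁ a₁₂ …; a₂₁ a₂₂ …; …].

T1 = [3/2 0 0; 0 -2 0; 0 0 1]
T2·T1 = [-21/50 48/25 0; 36/25 14/25 0; 0 0 1]
T3·…·T1 = [-21/50 48/25 0; -36/25 -14/25 0; 0 0 1]

T = [-21/50 48/25 0; -36/25 -14/25 0; 0 0 1]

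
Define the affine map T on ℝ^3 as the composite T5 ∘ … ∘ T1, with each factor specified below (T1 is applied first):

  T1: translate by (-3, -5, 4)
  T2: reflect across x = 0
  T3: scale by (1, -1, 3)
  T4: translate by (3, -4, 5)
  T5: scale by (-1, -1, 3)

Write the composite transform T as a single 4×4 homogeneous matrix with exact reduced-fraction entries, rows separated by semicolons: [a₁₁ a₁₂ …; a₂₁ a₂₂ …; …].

T = [1 0 0 -6; 0 1 0 -1; 0 0 9 51; 0 0 0 1]

T1 = [1 0 0 -3; 0 1 0 -5; 0 0 1 4; 0 0 0 1]
T2·T1 = [-1 0 0 3; 0 1 0 -5; 0 0 1 4; 0 0 0 1]
T3·…·T1 = [-1 0 0 3; 0 -1 0 5; 0 0 3 12; 0 0 0 1]
T4·…·T1 = [-1 0 0 6; 0 -1 0 1; 0 0 3 17; 0 0 0 1]
T5·…·T1 = [1 0 0 -6; 0 1 0 -1; 0 0 9 51; 0 0 0 1]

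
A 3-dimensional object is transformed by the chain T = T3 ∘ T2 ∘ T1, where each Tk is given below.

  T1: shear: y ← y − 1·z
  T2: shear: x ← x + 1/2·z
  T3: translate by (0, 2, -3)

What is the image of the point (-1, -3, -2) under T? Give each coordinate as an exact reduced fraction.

T(p) = (-2, 1, -5)

T1 shear: y ← y − 1·z: (-1, -3, -2) → (-1, -1, -2)
T2 shear: x ← x + 1/2·z: (-1, -1, -2) → (-2, -1, -2)
T3 translate by (0, 2, -3): (-2, -1, -2) → (-2, 1, -5)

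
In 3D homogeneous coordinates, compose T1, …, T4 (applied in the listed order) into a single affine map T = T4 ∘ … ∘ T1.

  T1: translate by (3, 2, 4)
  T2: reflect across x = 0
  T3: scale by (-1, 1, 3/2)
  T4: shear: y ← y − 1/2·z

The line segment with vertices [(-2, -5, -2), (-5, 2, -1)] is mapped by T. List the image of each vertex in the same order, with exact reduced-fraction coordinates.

T1 translate by (3, 2, 4): (-2, -5, -2) → (1, -3, 2); (-5, 2, -1) → (-2, 4, 3)
T2 reflect across x = 0: (1, -3, 2) → (-1, -3, 2); (-2, 4, 3) → (2, 4, 3)
T3 scale by (-1, 1, 3/2): (-1, -3, 2) → (1, -3, 3); (2, 4, 3) → (-2, 4, 9/2)
T4 shear: y ← y − 1/2·z: (1, -3, 3) → (1, -9/2, 3); (-2, 4, 9/2) → (-2, 7/4, 9/2)

image vertices: (1, -9/2, 3), (-2, 7/4, 9/2)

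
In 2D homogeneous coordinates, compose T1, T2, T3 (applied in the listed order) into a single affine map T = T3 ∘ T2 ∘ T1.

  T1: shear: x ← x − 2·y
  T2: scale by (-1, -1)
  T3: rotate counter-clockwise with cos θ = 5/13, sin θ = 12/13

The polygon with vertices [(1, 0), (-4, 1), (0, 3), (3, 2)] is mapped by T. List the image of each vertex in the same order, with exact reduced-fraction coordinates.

image vertices: (-5/13, -12/13), (42/13, 67/13), (66/13, 57/13), (29/13, 2/13)

T1 shear: x ← x − 2·y: (1, 0) → (1, 0); (-4, 1) → (-6, 1); (0, 3) → (-6, 3); (3, 2) → (-1, 2)
T2 scale by (-1, -1): (1, 0) → (-1, 0); (-6, 1) → (6, -1); (-6, 3) → (6, -3); (-1, 2) → (1, -2)
T3 rotate counter-clockwise with cos θ = 5/13, sin θ = 12/13: (-1, 0) → (-5/13, -12/13); (6, -1) → (42/13, 67/13); (6, -3) → (66/13, 57/13); (1, -2) → (29/13, 2/13)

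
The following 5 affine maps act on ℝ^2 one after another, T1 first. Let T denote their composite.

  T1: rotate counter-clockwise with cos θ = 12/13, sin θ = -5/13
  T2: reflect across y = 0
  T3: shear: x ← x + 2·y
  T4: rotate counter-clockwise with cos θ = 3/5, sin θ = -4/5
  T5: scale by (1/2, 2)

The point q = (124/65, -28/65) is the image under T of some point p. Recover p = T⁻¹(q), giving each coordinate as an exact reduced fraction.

T1 = [12/13 5/13 0; -5/13 12/13 0; 0 0 1]
T2·T1 = [12/13 5/13 0; 5/13 -12/13 0; 0 0 1]
T3·…·T1 = [22/13 -19/13 0; 5/13 -12/13 0; 0 0 1]
T4·…·T1 = [86/65 -21/13 0; -73/65 8/13 0; 0 0 1]
T5·…·T1 = [43/65 -21/26 0; -146/65 16/13 0; 0 0 1]
det M = -1; M⁻¹ = [-16/13 -21/26 0; -146/65 -43/65 0; 0 0 1]
M⁻¹ · (124/65, -28/65)ᵀ = (-2, -4)ᵀ

p = (-2, -4)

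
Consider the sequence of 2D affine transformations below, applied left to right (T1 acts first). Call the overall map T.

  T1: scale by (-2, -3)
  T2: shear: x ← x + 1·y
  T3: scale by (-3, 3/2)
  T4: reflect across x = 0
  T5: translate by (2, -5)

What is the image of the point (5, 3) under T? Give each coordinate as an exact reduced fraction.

T(p) = (-55, -37/2)

T1 scale by (-2, -3): (5, 3) → (-10, -9)
T2 shear: x ← x + 1·y: (-10, -9) → (-19, -9)
T3 scale by (-3, 3/2): (-19, -9) → (57, -27/2)
T4 reflect across x = 0: (57, -27/2) → (-57, -27/2)
T5 translate by (2, -5): (-57, -27/2) → (-55, -37/2)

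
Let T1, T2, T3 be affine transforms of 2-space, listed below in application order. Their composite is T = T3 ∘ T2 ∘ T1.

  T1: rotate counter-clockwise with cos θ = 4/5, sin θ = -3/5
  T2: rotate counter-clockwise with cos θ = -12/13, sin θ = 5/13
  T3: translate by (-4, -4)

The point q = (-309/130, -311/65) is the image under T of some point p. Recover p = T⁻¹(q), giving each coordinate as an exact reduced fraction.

T1 = [4/5 3/5 0; -3/5 4/5 0; 0 0 1]
T2·T1 = [-33/65 -56/65 0; 56/65 -33/65 0; 0 0 1]
T3·…·T1 = [-33/65 -56/65 -4; 56/65 -33/65 -4; 0 0 1]
det M = 1; M⁻¹ = [-33/65 56/65 92/65; -56/65 -33/65 -356/65; 0 0 1]
M⁻¹ · (-309/130, -311/65)ᵀ = (-3/2, -1)ᵀ

p = (-3/2, -1)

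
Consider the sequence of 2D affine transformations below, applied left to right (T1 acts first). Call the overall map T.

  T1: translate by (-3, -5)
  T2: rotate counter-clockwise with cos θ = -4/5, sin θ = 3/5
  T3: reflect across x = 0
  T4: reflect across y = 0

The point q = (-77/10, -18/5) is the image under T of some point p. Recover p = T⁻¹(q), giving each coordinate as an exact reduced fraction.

T1 = [1 0 -3; 0 1 -5; 0 0 1]
T2·T1 = [-4/5 -3/5 27/5; 3/5 -4/5 11/5; 0 0 1]
T3·…·T1 = [4/5 3/5 -27/5; 3/5 -4/5 11/5; 0 0 1]
T4·…·T1 = [4/5 3/5 -27/5; -3/5 4/5 -11/5; 0 0 1]
det M = 1; M⁻¹ = [4/5 -3/5 3; 3/5 4/5 5; 0 0 1]
M⁻¹ · (-77/10, -18/5)ᵀ = (-1, -5/2)ᵀ

p = (-1, -5/2)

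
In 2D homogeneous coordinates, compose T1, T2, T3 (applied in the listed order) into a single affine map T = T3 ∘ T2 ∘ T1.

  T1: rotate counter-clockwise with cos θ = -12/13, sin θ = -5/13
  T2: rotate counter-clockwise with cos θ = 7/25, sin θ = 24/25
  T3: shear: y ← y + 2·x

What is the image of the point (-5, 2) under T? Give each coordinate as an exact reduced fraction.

T(p) = (466/325, 2619/325)

T1 rotate counter-clockwise with cos θ = -12/13, sin θ = -5/13: (-5, 2) → (70/13, 1/13)
T2 rotate counter-clockwise with cos θ = 7/25, sin θ = 24/25: (70/13, 1/13) → (466/325, 1687/325)
T3 shear: y ← y + 2·x: (466/325, 1687/325) → (466/325, 2619/325)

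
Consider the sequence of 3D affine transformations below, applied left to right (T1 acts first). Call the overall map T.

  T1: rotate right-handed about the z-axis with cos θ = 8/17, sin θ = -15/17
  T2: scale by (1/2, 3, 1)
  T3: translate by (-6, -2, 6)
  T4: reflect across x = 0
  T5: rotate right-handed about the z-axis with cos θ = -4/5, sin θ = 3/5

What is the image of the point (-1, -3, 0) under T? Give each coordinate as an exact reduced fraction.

T1 rotate right-handed about the z-axis with cos θ = 8/17, sin θ = -15/17: (-1, -3, 0) → (-53/17, -9/17, 0)
T2 scale by (1/2, 3, 1): (-53/17, -9/17, 0) → (-53/34, -27/17, 0)
T3 translate by (-6, -2, 6): (-53/34, -27/17, 0) → (-257/34, -61/17, 6)
T4 reflect across x = 0: (-257/34, -61/17, 6) → (257/34, -61/17, 6)
T5 rotate right-handed about the z-axis with cos θ = -4/5, sin θ = 3/5: (257/34, -61/17, 6) → (-331/85, 1259/170, 6)

T(p) = (-331/85, 1259/170, 6)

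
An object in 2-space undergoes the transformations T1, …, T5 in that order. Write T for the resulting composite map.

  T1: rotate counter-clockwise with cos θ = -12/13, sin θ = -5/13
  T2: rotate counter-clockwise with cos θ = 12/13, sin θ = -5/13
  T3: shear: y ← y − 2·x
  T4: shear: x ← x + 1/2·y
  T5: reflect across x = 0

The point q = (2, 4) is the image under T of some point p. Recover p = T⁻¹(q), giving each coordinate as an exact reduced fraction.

p = (4, 4)

T1 = [-12/13 5/13 0; -5/13 -12/13 0; 0 0 1]
T2·T1 = [-1 0 0; 0 -1 0; 0 0 1]
T3·…·T1 = [-1 0 0; 2 -1 0; 0 0 1]
T4·…·T1 = [0 -1/2 0; 2 -1 0; 0 0 1]
T5·…·T1 = [0 1/2 0; 2 -1 0; 0 0 1]
det M = -1; M⁻¹ = [1 1/2 0; 2 0 0; 0 0 1]
M⁻¹ · (2, 4)ᵀ = (4, 4)ᵀ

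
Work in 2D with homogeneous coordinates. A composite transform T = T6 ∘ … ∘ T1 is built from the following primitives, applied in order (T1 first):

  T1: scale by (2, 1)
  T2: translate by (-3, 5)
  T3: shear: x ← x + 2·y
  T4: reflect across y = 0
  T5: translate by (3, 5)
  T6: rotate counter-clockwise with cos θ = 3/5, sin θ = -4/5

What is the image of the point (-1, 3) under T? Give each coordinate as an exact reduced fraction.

T1 scale by (2, 1): (-1, 3) → (-2, 3)
T2 translate by (-3, 5): (-2, 3) → (-5, 8)
T3 shear: x ← x + 2·y: (-5, 8) → (11, 8)
T4 reflect across y = 0: (11, 8) → (11, -8)
T5 translate by (3, 5): (11, -8) → (14, -3)
T6 rotate counter-clockwise with cos θ = 3/5, sin θ = -4/5: (14, -3) → (6, -13)

T(p) = (6, -13)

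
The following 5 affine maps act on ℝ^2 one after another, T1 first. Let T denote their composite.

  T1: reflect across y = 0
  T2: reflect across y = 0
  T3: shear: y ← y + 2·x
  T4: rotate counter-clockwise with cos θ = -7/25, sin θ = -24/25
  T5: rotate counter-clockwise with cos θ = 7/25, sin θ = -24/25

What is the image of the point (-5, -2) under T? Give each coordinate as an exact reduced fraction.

T1 reflect across y = 0: (-5, -2) → (-5, 2)
T2 reflect across y = 0: (-5, 2) → (-5, -2)
T3 shear: y ← y + 2·x: (-5, -2) → (-5, -12)
T4 rotate counter-clockwise with cos θ = -7/25, sin θ = -24/25: (-5, -12) → (-253/25, 204/25)
T5 rotate counter-clockwise with cos θ = 7/25, sin θ = -24/25: (-253/25, 204/25) → (5, 12)

T(p) = (5, 12)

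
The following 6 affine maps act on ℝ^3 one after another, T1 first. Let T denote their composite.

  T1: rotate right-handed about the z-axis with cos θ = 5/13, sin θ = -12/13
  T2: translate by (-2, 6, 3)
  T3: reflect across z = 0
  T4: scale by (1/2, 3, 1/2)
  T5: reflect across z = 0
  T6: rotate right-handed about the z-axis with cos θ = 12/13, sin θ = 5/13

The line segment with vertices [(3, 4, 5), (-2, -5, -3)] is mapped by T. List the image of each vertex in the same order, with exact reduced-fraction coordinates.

T1 rotate right-handed about the z-axis with cos θ = 5/13, sin θ = -12/13: (3, 4, 5) → (63/13, -16/13, 5); (-2, -5, -3) → (-70/13, -1/13, -3)
T2 translate by (-2, 6, 3): (63/13, -16/13, 5) → (37/13, 62/13, 8); (-70/13, -1/13, -3) → (-96/13, 77/13, 0)
T3 reflect across z = 0: (37/13, 62/13, 8) → (37/13, 62/13, -8); (-96/13, 77/13, 0) → (-96/13, 77/13, 0)
T4 scale by (1/2, 3, 1/2): (37/13, 62/13, -8) → (37/26, 186/13, -4); (-96/13, 77/13, 0) → (-48/13, 231/13, 0)
T5 reflect across z = 0: (37/26, 186/13, -4) → (37/26, 186/13, 4); (-48/13, 231/13, 0) → (-48/13, 231/13, 0)
T6 rotate right-handed about the z-axis with cos θ = 12/13, sin θ = 5/13: (37/26, 186/13, 4) → (-708/169, 4649/338, 4); (-48/13, 231/13, 0) → (-1731/169, 2532/169, 0)

image vertices: (-708/169, 4649/338, 4), (-1731/169, 2532/169, 0)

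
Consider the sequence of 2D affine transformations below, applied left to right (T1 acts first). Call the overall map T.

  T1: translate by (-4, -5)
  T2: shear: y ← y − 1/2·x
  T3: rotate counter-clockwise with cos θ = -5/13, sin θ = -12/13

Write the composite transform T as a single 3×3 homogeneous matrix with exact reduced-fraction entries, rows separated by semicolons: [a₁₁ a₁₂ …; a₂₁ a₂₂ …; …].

T = [-11/13 12/13 -16/13; -19/26 -5/13 63/13; 0 0 1]

T1 = [1 0 -4; 0 1 -5; 0 0 1]
T2·T1 = [1 0 -4; -1/2 1 -3; 0 0 1]
T3·…·T1 = [-11/13 12/13 -16/13; -19/26 -5/13 63/13; 0 0 1]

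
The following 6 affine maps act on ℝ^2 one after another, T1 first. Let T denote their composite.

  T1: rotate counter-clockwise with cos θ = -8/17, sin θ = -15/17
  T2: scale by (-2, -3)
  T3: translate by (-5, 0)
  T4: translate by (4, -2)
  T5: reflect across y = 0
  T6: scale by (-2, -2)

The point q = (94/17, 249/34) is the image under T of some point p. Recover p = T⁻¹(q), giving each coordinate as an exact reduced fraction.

T1 = [-8/17 15/17 0; -15/17 -8/17 0; 0 0 1]
T2·T1 = [16/17 -30/17 0; 45/17 24/17 0; 0 0 1]
T3·…·T1 = [16/17 -30/17 -5; 45/17 24/17 0; 0 0 1]
T4·…·T1 = [16/17 -30/17 -1; 45/17 24/17 -2; 0 0 1]
T5·…·T1 = [16/17 -30/17 -1; -45/17 -24/17 2; 0 0 1]
T6·…·T1 = [-32/17 60/17 2; 90/17 48/17 -4; 0 0 1]
det M = -24; M⁻¹ = [-2/17 5/34 14/17; 15/68 4/51 -13/102; 0 0 1]
M⁻¹ · (94/17, 249/34)ᵀ = (5/4, 5/3)ᵀ

p = (5/4, 5/3)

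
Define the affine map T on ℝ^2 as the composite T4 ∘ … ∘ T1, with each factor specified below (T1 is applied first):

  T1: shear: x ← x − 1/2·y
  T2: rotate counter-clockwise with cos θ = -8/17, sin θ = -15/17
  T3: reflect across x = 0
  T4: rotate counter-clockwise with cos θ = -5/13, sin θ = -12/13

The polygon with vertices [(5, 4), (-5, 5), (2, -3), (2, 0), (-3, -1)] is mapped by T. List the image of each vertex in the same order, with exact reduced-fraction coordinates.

T1 shear: x ← x − 1/2·y: (5, 4) → (3, 4); (-5, 5) → (-15/2, 5); (2, -3) → (7/2, -3); (2, 0) → (2, 0); (-3, -1) → (-5/2, -1)
T2 rotate counter-clockwise with cos θ = -8/17, sin θ = -15/17: (3, 4) → (36/17, -77/17); (-15/2, 5) → (135/17, 145/34); (7/2, -3) → (-73/17, -57/34); (2, 0) → (-16/17, -30/17); (-5/2, -1) → (5/17, 91/34)
T3 reflect across x = 0: (36/17, -77/17) → (-36/17, -77/17); (135/17, 145/34) → (-135/17, 145/34); (-73/17, -57/34) → (73/17, -57/34); (-16/17, -30/17) → (16/17, -30/17); (5/17, 91/34) → (-5/17, 91/34)
T4 rotate counter-clockwise with cos θ = -5/13, sin θ = -12/13: (-36/17, -77/17) → (-744/221, 817/221); (-135/17, 145/34) → (1545/221, 2515/442); (73/17, -57/34) → (-707/221, -1467/442); (16/17, -30/17) → (-440/221, -42/221); (-5/17, 91/34) → (571/221, -335/442)

image vertices: (-744/221, 817/221), (1545/221, 2515/442), (-707/221, -1467/442), (-440/221, -42/221), (571/221, -335/442)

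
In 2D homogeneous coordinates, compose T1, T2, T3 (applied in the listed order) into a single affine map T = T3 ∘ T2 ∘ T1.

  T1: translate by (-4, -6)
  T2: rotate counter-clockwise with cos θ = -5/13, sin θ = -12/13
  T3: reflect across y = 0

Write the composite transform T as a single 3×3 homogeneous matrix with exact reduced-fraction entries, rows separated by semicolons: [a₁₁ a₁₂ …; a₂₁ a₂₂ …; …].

T1 = [1 0 -4; 0 1 -6; 0 0 1]
T2·T1 = [-5/13 12/13 -4; -12/13 -5/13 6; 0 0 1]
T3·…·T1 = [-5/13 12/13 -4; 12/13 5/13 -6; 0 0 1]

T = [-5/13 12/13 -4; 12/13 5/13 -6; 0 0 1]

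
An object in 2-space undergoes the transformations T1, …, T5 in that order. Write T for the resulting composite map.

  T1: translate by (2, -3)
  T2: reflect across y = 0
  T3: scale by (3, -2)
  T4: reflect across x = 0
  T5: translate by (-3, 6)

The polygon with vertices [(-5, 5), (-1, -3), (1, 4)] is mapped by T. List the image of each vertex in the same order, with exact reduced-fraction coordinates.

image vertices: (6, 10), (-6, -6), (-12, 8)

T1 translate by (2, -3): (-5, 5) → (-3, 2); (-1, -3) → (1, -6); (1, 4) → (3, 1)
T2 reflect across y = 0: (-3, 2) → (-3, -2); (1, -6) → (1, 6); (3, 1) → (3, -1)
T3 scale by (3, -2): (-3, -2) → (-9, 4); (1, 6) → (3, -12); (3, -1) → (9, 2)
T4 reflect across x = 0: (-9, 4) → (9, 4); (3, -12) → (-3, -12); (9, 2) → (-9, 2)
T5 translate by (-3, 6): (9, 4) → (6, 10); (-3, -12) → (-6, -6); (-9, 2) → (-12, 8)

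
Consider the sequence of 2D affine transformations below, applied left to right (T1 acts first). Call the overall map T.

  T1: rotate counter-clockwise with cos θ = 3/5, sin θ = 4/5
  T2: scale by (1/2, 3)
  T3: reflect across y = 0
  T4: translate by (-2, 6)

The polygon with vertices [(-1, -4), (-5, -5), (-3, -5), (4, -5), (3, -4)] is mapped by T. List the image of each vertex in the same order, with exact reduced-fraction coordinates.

T1 rotate counter-clockwise with cos θ = 3/5, sin θ = 4/5: (-1, -4) → (13/5, -16/5); (-5, -5) → (1, -7); (-3, -5) → (11/5, -27/5); (4, -5) → (32/5, 1/5); (3, -4) → (5, 0)
T2 scale by (1/2, 3): (13/5, -16/5) → (13/10, -48/5); (1, -7) → (1/2, -21); (11/5, -27/5) → (11/10, -81/5); (32/5, 1/5) → (16/5, 3/5); (5, 0) → (5/2, 0)
T3 reflect across y = 0: (13/10, -48/5) → (13/10, 48/5); (1/2, -21) → (1/2, 21); (11/10, -81/5) → (11/10, 81/5); (16/5, 3/5) → (16/5, -3/5); (5/2, 0) → (5/2, 0)
T4 translate by (-2, 6): (13/10, 48/5) → (-7/10, 78/5); (1/2, 21) → (-3/2, 27); (11/10, 81/5) → (-9/10, 111/5); (16/5, -3/5) → (6/5, 27/5); (5/2, 0) → (1/2, 6)

image vertices: (-7/10, 78/5), (-3/2, 27), (-9/10, 111/5), (6/5, 27/5), (1/2, 6)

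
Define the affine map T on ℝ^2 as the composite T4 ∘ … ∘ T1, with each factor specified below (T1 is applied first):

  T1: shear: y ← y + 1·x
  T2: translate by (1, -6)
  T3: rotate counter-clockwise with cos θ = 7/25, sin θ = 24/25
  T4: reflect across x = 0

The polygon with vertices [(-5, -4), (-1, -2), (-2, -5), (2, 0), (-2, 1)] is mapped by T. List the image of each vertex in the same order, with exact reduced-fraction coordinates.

image vertices: (-332/25, -201/25), (-216/25, -63/25), (-61/5, -23/5), (-117/25, 44/25), (-161/25, -73/25)

T1 shear: y ← y + 1·x: (-5, -4) → (-5, -9); (-1, -2) → (-1, -3); (-2, -5) → (-2, -7); (2, 0) → (2, 2); (-2, 1) → (-2, -1)
T2 translate by (1, -6): (-5, -9) → (-4, -15); (-1, -3) → (0, -9); (-2, -7) → (-1, -13); (2, 2) → (3, -4); (-2, -1) → (-1, -7)
T3 rotate counter-clockwise with cos θ = 7/25, sin θ = 24/25: (-4, -15) → (332/25, -201/25); (0, -9) → (216/25, -63/25); (-1, -13) → (61/5, -23/5); (3, -4) → (117/25, 44/25); (-1, -7) → (161/25, -73/25)
T4 reflect across x = 0: (332/25, -201/25) → (-332/25, -201/25); (216/25, -63/25) → (-216/25, -63/25); (61/5, -23/5) → (-61/5, -23/5); (117/25, 44/25) → (-117/25, 44/25); (161/25, -73/25) → (-161/25, -73/25)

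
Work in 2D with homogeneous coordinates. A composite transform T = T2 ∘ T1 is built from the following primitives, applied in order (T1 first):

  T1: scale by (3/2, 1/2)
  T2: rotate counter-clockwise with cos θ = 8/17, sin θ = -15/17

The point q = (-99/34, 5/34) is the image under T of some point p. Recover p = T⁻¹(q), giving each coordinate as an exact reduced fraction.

T1 = [3/2 0 0; 0 1/2 0; 0 0 1]
T2·T1 = [12/17 15/34 0; -45/34 4/17 0; 0 0 1]
det M = 3/4; M⁻¹ = [16/51 -10/17 0; 30/17 16/17 0; 0 0 1]
M⁻¹ · (-99/34, 5/34)ᵀ = (-1, -5)ᵀ

p = (-1, -5)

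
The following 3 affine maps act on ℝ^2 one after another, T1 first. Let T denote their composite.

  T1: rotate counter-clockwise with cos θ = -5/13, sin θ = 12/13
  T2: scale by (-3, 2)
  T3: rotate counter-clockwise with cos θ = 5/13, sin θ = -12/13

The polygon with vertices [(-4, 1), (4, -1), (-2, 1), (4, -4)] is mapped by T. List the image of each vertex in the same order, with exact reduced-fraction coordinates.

T1 rotate counter-clockwise with cos θ = -5/13, sin θ = 12/13: (-4, 1) → (8/13, -53/13); (4, -1) → (-8/13, 53/13); (-2, 1) → (-2/13, -29/13); (4, -4) → (28/13, 68/13)
T2 scale by (-3, 2): (8/13, -53/13) → (-24/13, -106/13); (-8/13, 53/13) → (24/13, 106/13); (-2/13, -29/13) → (6/13, -58/13); (28/13, 68/13) → (-84/13, 136/13)
T3 rotate counter-clockwise with cos θ = 5/13, sin θ = -12/13: (-24/13, -106/13) → (-1392/169, -242/169); (24/13, 106/13) → (1392/169, 242/169); (6/13, -58/13) → (-666/169, -362/169); (-84/13, 136/13) → (1212/169, 1688/169)

image vertices: (-1392/169, -242/169), (1392/169, 242/169), (-666/169, -362/169), (1212/169, 1688/169)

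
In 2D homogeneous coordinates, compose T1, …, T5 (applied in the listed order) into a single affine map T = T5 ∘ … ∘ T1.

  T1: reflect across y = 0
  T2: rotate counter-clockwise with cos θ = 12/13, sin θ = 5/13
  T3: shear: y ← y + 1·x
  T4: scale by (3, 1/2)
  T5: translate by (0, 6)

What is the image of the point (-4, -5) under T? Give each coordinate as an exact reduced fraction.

T(p) = (-219/13, 123/26)

T1 reflect across y = 0: (-4, -5) → (-4, 5)
T2 rotate counter-clockwise with cos θ = 12/13, sin θ = 5/13: (-4, 5) → (-73/13, 40/13)
T3 shear: y ← y + 1·x: (-73/13, 40/13) → (-73/13, -33/13)
T4 scale by (3, 1/2): (-73/13, -33/13) → (-219/13, -33/26)
T5 translate by (0, 6): (-219/13, -33/26) → (-219/13, 123/26)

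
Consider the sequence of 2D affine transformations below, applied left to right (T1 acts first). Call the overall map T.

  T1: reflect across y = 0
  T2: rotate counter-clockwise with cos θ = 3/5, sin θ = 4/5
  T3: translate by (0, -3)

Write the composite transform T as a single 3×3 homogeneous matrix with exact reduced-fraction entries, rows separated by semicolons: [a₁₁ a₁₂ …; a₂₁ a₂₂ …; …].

T = [3/5 4/5 0; 4/5 -3/5 -3; 0 0 1]

T1 = [1 0 0; 0 -1 0; 0 0 1]
T2·T1 = [3/5 4/5 0; 4/5 -3/5 0; 0 0 1]
T3·…·T1 = [3/5 4/5 0; 4/5 -3/5 -3; 0 0 1]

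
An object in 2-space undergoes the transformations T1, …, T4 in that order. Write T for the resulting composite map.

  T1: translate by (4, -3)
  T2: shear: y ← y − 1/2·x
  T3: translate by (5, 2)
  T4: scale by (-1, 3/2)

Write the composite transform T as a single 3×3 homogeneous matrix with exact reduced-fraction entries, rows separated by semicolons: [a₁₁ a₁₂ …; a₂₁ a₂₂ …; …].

T1 = [1 0 4; 0 1 -3; 0 0 1]
T2·T1 = [1 0 4; -1/2 1 -5; 0 0 1]
T3·…·T1 = [1 0 9; -1/2 1 -3; 0 0 1]
T4·…·T1 = [-1 0 -9; -3/4 3/2 -9/2; 0 0 1]

T = [-1 0 -9; -3/4 3/2 -9/2; 0 0 1]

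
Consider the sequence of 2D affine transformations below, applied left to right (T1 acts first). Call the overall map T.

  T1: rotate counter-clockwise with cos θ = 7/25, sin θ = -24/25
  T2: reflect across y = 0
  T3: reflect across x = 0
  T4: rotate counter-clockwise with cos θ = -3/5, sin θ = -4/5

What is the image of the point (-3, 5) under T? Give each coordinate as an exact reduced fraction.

T1 rotate counter-clockwise with cos θ = 7/25, sin θ = -24/25: (-3, 5) → (99/25, 107/25)
T2 reflect across y = 0: (99/25, 107/25) → (99/25, -107/25)
T3 reflect across x = 0: (99/25, -107/25) → (-99/25, -107/25)
T4 rotate counter-clockwise with cos θ = -3/5, sin θ = -4/5: (-99/25, -107/25) → (-131/125, 717/125)

T(p) = (-131/125, 717/125)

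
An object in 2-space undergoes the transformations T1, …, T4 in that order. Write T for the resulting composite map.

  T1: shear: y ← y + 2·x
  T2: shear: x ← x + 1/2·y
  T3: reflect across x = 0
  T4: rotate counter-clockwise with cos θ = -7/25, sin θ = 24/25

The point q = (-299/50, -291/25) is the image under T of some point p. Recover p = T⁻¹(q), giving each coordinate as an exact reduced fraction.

T1 = [1 0 0; 2 1 0; 0 0 1]
T2·T1 = [2 1/2 0; 2 1 0; 0 0 1]
T3·…·T1 = [-2 -1/2 0; 2 1 0; 0 0 1]
T4·…·T1 = [-34/25 -41/50 0; -62/25 -19/25 0; 0 0 1]
det M = -1; M⁻¹ = [19/25 -41/50 0; -62/25 34/25 0; 0 0 1]
M⁻¹ · (-299/50, -291/25)ᵀ = (5, -1)ᵀ

p = (5, -1)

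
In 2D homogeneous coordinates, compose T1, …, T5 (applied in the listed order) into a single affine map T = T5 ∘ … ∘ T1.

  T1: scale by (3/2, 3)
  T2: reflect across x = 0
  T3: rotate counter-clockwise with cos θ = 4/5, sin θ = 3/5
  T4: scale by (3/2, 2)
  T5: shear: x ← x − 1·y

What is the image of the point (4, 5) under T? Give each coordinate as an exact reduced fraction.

T1 scale by (3/2, 3): (4, 5) → (6, 15)
T2 reflect across x = 0: (6, 15) → (-6, 15)
T3 rotate counter-clockwise with cos θ = 4/5, sin θ = 3/5: (-6, 15) → (-69/5, 42/5)
T4 scale by (3/2, 2): (-69/5, 42/5) → (-207/10, 84/5)
T5 shear: x ← x − 1·y: (-207/10, 84/5) → (-75/2, 84/5)

T(p) = (-75/2, 84/5)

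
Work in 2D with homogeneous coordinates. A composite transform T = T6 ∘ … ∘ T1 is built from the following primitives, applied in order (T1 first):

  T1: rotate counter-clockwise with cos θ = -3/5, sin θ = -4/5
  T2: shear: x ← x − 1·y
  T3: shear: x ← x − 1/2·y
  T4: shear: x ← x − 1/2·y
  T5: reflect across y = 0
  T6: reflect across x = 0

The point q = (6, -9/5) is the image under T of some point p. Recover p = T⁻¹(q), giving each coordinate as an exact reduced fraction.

p = (0, -3)

T1 = [-3/5 4/5 0; -4/5 -3/5 0; 0 0 1]
T2·T1 = [1/5 7/5 0; -4/5 -3/5 0; 0 0 1]
T3·…·T1 = [3/5 17/10 0; -4/5 -3/5 0; 0 0 1]
T4·…·T1 = [1 2 0; -4/5 -3/5 0; 0 0 1]
T5·…·T1 = [1 2 0; 4/5 3/5 0; 0 0 1]
T6·…·T1 = [-1 -2 0; 4/5 3/5 0; 0 0 1]
det M = 1; M⁻¹ = [3/5 2 0; -4/5 -1 0; 0 0 1]
M⁻¹ · (6, -9/5)ᵀ = (0, -3)ᵀ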